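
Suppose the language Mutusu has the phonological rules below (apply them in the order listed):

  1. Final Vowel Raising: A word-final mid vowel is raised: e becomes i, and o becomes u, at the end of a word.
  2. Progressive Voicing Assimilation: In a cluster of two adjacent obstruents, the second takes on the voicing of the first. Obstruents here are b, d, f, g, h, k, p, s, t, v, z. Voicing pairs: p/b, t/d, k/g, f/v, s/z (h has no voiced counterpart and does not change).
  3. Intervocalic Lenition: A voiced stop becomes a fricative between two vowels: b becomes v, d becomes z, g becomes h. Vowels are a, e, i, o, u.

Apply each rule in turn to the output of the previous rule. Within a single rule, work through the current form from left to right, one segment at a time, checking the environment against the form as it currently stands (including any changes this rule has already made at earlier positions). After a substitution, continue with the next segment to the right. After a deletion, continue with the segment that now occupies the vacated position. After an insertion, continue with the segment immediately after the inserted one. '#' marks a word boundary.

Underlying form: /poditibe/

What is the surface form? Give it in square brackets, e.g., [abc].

1 Final Vowel Raising: [poditibe] → [poditibi]
2 Progressive Voicing Assimilation: no change — [poditibi]
3 Intervocalic Lenition: [poditibi] → [pozitivi]

[pozitivi]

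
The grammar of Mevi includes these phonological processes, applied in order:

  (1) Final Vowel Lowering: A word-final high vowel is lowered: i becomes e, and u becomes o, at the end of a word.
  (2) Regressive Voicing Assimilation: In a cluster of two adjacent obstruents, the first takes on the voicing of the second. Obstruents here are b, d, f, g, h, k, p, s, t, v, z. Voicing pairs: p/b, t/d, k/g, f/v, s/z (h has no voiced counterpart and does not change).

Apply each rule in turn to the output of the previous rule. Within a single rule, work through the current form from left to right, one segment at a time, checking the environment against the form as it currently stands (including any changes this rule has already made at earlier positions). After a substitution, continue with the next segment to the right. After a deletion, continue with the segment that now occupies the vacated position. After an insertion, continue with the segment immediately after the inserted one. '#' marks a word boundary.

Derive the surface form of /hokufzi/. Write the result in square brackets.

(1) Final Vowel Lowering: [hokufzi] → [hokufze]
(2) Regressive Voicing Assimilation: [hokufze] → [hokuvze]

[hokuvze]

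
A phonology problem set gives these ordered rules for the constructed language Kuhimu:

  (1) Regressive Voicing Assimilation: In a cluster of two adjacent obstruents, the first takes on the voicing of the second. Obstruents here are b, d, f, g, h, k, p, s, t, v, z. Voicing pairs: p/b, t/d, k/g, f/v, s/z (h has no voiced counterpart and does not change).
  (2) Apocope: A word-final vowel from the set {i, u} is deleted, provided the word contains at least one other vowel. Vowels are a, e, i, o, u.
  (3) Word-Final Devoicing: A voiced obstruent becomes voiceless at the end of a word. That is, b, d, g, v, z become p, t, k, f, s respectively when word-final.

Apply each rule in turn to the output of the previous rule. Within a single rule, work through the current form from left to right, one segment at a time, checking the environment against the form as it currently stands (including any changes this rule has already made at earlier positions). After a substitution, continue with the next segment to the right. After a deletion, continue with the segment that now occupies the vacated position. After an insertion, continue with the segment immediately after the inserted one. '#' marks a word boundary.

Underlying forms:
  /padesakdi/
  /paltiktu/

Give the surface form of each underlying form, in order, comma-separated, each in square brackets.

/padesakdi/:
  (1) Regressive Voicing Assimilation: [padesakdi] → [padesagdi]
  (2) Apocope: [padesagdi] → [padesagd]
  (3) Word-Final Devoicing: [padesagd] → [padesagt]
/paltiktu/:
  (1) Regressive Voicing Assimilation: no change — [paltiktu]
  (2) Apocope: [paltiktu] → [paltikt]
  (3) Word-Final Devoicing: no change — [paltikt]

[padesagt], [paltikt]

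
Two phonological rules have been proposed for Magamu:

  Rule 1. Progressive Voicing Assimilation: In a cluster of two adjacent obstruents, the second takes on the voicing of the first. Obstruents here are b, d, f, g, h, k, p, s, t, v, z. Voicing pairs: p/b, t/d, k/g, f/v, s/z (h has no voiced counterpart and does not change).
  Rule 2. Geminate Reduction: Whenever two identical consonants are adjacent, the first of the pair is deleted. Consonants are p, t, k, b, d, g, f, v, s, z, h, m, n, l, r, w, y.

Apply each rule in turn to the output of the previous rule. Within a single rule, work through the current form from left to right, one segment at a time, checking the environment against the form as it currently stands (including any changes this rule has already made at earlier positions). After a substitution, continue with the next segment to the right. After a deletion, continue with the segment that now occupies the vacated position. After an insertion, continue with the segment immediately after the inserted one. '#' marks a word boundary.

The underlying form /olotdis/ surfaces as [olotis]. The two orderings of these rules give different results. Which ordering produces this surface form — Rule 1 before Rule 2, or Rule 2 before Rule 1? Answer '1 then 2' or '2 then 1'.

Order 1 then 2:
  1 Progressive Voicing Assimilation: [olotdis] → [olottis]
  2 Geminate Reduction: [olottis] → [olotis]
  result: [olotis]
Order 2 then 1:
  2 Geminate Reduction: no change — [olotdis]
  1 Progressive Voicing Assimilation: [olotdis] → [olottis]
  result: [olottis]

1 then 2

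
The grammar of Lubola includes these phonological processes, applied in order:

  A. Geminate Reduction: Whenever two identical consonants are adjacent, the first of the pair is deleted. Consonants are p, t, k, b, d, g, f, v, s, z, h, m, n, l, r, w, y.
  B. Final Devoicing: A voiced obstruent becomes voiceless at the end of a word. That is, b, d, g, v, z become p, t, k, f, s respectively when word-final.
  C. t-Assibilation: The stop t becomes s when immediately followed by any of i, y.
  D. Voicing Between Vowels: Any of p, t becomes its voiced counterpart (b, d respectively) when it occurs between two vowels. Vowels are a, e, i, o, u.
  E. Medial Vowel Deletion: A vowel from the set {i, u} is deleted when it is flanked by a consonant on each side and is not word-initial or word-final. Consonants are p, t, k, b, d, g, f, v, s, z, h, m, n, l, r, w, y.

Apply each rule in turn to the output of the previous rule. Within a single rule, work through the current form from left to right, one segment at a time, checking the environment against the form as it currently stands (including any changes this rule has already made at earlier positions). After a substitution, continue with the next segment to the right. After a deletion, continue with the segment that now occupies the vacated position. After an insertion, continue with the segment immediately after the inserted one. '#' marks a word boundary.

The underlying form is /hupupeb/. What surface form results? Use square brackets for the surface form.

A Geminate Reduction: no change — [hupupeb]
B Final Devoicing: [hupupeb] → [hupupep]
C t-Assibilation: no change — [hupupep]
D Voicing Between Vowels: [hupupep] → [hububep]
E Medial Vowel Deletion: [hububep] → [hbbep]

[hbbep]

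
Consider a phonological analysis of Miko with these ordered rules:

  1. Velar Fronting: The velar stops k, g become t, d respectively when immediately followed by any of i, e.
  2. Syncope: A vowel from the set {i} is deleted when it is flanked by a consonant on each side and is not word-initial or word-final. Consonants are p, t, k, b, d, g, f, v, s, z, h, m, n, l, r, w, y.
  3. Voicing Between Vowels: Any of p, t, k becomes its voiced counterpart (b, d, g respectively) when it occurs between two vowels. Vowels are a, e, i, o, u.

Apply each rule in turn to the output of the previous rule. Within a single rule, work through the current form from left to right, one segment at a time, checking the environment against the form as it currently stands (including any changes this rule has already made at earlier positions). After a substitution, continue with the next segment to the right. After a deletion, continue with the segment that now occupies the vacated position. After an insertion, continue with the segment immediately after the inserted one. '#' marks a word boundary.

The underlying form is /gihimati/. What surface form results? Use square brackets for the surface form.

1 Velar Fronting: [gihimati] → [dihimati]
2 Syncope: [dihimati] → [dhmati]
3 Voicing Between Vowels: [dhmati] → [dhmadi]

[dhmadi]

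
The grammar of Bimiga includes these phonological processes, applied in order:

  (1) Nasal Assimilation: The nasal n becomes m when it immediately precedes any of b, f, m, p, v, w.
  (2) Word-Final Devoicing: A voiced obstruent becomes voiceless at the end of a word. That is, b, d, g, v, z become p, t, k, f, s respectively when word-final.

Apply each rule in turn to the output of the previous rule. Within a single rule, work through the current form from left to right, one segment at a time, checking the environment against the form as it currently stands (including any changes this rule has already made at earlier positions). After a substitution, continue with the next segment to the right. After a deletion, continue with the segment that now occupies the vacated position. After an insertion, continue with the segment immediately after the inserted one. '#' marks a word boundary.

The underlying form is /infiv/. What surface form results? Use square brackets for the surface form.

[imfif]

(1) Nasal Assimilation: [infiv] → [imfiv]
(2) Word-Final Devoicing: [imfiv] → [imfif]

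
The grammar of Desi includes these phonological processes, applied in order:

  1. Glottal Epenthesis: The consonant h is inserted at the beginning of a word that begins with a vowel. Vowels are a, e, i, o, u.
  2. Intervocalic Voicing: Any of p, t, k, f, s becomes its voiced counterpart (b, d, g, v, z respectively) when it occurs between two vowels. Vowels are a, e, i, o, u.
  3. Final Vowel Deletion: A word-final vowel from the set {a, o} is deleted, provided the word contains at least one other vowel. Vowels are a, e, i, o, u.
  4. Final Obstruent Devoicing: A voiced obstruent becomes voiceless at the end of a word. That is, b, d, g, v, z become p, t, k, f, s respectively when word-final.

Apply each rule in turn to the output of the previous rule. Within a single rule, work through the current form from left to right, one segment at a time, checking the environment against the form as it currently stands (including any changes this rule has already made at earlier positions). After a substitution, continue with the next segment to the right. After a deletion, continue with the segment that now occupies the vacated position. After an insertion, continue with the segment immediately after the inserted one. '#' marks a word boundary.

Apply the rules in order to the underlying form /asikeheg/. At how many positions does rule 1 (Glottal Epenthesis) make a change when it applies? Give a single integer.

1

1 Glottal Epenthesis: [asikeheg] → [hasikeheg]
2 Intervocalic Voicing: [hasikeheg] → [hazigeheg]
3 Final Vowel Deletion: no change — [hazigeheg]
4 Final Obstruent Devoicing: [hazigeheg] → [hazigehek]
Rule 1 changed 1 position(s).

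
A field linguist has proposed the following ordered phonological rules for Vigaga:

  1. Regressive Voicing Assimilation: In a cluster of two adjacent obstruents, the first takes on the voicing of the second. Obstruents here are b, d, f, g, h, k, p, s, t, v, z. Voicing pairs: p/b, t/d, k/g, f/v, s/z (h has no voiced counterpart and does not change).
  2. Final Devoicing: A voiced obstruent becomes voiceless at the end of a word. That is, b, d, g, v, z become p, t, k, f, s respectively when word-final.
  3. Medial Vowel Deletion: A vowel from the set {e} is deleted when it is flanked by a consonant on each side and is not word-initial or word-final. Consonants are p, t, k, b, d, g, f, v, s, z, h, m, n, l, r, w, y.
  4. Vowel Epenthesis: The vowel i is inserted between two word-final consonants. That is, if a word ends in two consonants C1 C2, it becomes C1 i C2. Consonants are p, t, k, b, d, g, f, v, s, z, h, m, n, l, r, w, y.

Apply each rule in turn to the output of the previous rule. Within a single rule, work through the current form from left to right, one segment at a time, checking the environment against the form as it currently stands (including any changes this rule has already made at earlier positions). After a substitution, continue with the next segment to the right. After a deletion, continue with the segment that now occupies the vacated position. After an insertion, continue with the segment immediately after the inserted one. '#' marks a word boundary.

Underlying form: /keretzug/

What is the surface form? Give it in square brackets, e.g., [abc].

[krdzuk]

1 Regressive Voicing Assimilation: [keretzug] → [keredzug]
2 Final Devoicing: [keredzug] → [keredzuk]
3 Medial Vowel Deletion: [keredzuk] → [krdzuk]
4 Vowel Epenthesis: no change — [krdzuk]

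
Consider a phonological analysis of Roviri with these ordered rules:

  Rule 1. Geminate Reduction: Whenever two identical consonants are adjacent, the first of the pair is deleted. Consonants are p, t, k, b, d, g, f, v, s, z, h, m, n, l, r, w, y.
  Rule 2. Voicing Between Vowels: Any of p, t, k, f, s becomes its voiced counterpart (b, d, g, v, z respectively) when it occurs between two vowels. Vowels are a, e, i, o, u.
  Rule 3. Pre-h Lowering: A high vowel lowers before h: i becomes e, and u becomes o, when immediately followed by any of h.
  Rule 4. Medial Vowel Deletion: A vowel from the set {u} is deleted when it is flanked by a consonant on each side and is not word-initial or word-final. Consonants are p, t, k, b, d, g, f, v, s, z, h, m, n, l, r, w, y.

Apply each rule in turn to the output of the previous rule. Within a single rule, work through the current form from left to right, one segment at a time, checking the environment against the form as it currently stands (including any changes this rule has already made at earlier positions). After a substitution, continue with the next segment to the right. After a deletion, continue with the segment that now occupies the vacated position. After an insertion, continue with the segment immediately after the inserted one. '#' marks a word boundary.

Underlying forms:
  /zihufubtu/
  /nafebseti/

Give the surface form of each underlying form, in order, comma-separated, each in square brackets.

[zehvbtu], [navebsedi]

/zihufubtu/:
  Rule 1 Geminate Reduction: no change — [zihufubtu]
  Rule 2 Voicing Between Vowels: [zihufubtu] → [zihuvubtu]
  Rule 3 Pre-h Lowering: [zihuvubtu] → [zehuvubtu]
  Rule 4 Medial Vowel Deletion: [zehuvubtu] → [zehvbtu]
/nafebseti/:
  Rule 1 Geminate Reduction: no change — [nafebseti]
  Rule 2 Voicing Between Vowels: [nafebseti] → [navebsedi]
  Rule 3 Pre-h Lowering: no change — [navebsedi]
  Rule 4 Medial Vowel Deletion: no change — [navebsedi]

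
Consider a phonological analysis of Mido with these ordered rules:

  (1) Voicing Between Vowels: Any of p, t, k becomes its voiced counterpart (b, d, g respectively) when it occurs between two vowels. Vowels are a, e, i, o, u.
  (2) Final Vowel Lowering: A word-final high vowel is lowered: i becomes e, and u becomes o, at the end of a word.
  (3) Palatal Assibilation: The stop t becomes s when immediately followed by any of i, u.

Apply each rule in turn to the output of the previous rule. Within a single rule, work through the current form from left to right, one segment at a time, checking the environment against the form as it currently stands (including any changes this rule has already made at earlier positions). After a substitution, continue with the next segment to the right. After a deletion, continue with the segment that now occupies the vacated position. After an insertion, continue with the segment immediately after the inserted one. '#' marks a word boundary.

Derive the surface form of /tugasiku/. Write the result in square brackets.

(1) Voicing Between Vowels: [tugasiku] → [tugasigu]
(2) Final Vowel Lowering: [tugasigu] → [tugasigo]
(3) Palatal Assibilation: [tugasigo] → [sugasigo]

[sugasigo]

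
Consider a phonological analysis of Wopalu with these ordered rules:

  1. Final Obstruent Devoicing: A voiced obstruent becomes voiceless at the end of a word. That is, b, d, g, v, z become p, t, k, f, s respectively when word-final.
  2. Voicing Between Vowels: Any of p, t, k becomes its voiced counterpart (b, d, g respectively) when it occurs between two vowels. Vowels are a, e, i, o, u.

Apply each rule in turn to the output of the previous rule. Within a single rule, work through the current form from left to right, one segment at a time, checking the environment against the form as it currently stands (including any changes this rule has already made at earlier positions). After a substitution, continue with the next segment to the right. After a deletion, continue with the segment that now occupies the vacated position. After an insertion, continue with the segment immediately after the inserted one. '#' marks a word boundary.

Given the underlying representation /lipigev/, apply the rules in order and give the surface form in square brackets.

[libigef]

1 Final Obstruent Devoicing: [lipigev] → [lipigef]
2 Voicing Between Vowels: [lipigef] → [libigef]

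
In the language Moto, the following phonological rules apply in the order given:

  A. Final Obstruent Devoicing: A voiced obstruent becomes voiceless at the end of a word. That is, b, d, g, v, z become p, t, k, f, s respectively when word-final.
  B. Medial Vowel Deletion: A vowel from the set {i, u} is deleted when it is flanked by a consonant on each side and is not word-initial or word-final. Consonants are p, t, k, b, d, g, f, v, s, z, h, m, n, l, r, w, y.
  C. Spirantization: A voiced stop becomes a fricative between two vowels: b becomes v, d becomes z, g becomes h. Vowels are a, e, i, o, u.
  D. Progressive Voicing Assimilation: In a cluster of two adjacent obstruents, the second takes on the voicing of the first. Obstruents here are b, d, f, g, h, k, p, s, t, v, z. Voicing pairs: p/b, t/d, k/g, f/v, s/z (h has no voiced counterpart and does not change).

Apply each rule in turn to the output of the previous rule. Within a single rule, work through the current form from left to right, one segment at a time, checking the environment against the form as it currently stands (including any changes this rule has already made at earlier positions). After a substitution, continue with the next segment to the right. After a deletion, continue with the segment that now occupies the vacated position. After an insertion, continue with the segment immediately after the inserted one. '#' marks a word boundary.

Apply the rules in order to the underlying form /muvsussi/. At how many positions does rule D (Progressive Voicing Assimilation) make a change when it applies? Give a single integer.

A Final Obstruent Devoicing: no change — [muvsussi]
B Medial Vowel Deletion: [muvsussi] → [mvsssi]
C Spirantization: no change — [mvsssi]
D Progressive Voicing Assimilation: [mvsssi] → [mvzzzi]
Rule D changed 3 position(s).

3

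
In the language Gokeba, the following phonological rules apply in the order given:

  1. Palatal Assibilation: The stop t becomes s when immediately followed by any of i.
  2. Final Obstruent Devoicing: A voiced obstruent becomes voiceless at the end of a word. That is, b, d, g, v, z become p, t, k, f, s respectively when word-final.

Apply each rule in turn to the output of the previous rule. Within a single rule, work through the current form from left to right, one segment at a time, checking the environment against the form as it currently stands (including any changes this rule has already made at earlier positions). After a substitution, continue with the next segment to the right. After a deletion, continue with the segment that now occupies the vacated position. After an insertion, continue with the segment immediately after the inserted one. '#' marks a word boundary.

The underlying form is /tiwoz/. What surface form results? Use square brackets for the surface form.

[siwos]

1 Palatal Assibilation: [tiwoz] → [siwoz]
2 Final Obstruent Devoicing: [siwoz] → [siwos]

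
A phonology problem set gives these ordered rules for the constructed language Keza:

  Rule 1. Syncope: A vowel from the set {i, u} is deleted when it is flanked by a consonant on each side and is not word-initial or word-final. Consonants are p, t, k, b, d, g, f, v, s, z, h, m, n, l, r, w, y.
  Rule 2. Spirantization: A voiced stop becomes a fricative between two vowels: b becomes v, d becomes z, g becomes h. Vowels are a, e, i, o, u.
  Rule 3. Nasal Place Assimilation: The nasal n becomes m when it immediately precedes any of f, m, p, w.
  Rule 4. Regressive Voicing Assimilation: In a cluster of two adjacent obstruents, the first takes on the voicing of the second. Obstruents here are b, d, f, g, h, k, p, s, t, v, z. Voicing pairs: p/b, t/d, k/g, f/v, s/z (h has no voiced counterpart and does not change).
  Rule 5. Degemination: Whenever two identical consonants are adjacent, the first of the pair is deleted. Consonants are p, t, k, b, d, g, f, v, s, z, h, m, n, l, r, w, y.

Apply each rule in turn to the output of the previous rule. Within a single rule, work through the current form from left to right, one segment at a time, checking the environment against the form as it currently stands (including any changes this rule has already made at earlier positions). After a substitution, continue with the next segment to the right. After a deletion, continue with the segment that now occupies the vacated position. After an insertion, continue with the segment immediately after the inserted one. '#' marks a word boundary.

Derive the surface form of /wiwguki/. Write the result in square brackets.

[wki]

Rule 1 Syncope: [wiwguki] → [wwgki]
Rule 2 Spirantization: no change — [wwgki]
Rule 3 Nasal Place Assimilation: no change — [wwgki]
Rule 4 Regressive Voicing Assimilation: [wwgki] → [wwkki]
Rule 5 Degemination: [wwkki] → [wki]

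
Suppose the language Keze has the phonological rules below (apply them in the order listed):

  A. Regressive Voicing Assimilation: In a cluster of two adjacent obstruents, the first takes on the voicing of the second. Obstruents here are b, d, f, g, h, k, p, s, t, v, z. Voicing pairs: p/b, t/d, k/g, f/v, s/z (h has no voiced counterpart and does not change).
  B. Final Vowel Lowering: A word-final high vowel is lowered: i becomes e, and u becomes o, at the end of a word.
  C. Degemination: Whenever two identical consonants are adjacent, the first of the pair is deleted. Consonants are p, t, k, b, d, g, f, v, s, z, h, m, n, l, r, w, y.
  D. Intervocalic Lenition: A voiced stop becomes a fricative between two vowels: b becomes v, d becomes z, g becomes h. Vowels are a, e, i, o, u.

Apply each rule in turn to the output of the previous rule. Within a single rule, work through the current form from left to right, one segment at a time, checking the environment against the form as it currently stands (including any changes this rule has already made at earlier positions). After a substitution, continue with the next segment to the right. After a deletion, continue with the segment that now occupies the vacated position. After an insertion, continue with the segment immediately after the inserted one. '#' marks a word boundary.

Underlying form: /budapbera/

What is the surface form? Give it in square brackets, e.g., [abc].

A Regressive Voicing Assimilation: [budapbera] → [budabbera]
B Final Vowel Lowering: no change — [budabbera]
C Degemination: [budabbera] → [budabera]
D Intervocalic Lenition: [budabera] → [buzavera]

[buzavera]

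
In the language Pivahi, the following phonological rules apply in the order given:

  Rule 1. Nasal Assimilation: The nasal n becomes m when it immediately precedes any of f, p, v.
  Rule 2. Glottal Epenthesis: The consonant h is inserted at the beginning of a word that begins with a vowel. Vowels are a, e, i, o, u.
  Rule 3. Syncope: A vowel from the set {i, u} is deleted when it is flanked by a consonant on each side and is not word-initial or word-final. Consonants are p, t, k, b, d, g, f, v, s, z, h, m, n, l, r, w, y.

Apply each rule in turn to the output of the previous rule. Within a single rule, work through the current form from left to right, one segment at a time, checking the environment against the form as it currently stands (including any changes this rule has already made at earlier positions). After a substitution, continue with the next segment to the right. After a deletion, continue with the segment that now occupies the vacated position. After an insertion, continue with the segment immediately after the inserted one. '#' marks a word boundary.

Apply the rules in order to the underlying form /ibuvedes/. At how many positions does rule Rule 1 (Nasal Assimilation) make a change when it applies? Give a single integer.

0

Rule 1 Nasal Assimilation: no change — [ibuvedes]
Rule 2 Glottal Epenthesis: [ibuvedes] → [hibuvedes]
Rule 3 Syncope: [hibuvedes] → [hbvedes]
Rule Rule 1 changed 0 position(s).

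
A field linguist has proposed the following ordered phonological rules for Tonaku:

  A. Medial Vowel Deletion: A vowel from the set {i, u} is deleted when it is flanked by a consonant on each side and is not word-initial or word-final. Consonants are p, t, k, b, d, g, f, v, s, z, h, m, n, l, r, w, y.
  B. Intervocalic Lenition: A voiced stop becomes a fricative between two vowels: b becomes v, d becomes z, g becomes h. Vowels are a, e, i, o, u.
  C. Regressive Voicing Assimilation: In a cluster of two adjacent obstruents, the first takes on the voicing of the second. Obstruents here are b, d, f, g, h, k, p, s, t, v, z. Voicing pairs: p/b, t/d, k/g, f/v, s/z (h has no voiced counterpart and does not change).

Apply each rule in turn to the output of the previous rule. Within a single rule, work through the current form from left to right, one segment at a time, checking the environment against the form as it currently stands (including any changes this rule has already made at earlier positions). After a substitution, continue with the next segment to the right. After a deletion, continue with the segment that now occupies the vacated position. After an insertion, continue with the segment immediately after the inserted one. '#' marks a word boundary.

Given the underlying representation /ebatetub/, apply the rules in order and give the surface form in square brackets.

[evatedb]

A Medial Vowel Deletion: [ebatetub] → [ebatetb]
B Intervocalic Lenition: [ebatetb] → [evatetb]
C Regressive Voicing Assimilation: [evatetb] → [evatedb]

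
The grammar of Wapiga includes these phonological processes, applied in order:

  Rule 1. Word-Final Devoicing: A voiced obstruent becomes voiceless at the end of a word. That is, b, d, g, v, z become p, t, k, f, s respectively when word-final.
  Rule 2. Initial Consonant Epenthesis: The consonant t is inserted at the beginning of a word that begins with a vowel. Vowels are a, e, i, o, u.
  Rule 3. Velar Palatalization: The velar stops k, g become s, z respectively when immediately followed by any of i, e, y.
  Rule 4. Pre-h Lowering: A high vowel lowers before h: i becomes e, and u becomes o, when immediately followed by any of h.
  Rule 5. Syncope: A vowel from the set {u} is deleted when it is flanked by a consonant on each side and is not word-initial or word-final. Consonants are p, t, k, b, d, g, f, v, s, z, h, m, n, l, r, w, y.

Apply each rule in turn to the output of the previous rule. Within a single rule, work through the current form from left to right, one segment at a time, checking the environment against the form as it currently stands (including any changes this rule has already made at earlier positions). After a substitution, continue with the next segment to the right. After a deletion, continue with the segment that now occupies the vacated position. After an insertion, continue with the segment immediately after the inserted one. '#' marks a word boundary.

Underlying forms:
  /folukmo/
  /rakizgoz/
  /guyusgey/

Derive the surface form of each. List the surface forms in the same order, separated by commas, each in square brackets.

/folukmo/:
  Rule 1 Word-Final Devoicing: no change — [folukmo]
  Rule 2 Initial Consonant Epenthesis: no change — [folukmo]
  Rule 3 Velar Palatalization: no change — [folukmo]
  Rule 4 Pre-h Lowering: no change — [folukmo]
  Rule 5 Syncope: [folukmo] → [folkmo]
/rakizgoz/:
  Rule 1 Word-Final Devoicing: [rakizgoz] → [rakizgos]
  Rule 2 Initial Consonant Epenthesis: no change — [rakizgos]
  Rule 3 Velar Palatalization: [rakizgos] → [rasizgos]
  Rule 4 Pre-h Lowering: no change — [rasizgos]
  Rule 5 Syncope: no change — [rasizgos]
/guyusgey/:
  Rule 1 Word-Final Devoicing: no change — [guyusgey]
  Rule 2 Initial Consonant Epenthesis: no change — [guyusgey]
  Rule 3 Velar Palatalization: [guyusgey] → [guyuszey]
  Rule 4 Pre-h Lowering: no change — [guyuszey]
  Rule 5 Syncope: [guyuszey] → [gyszey]

[folkmo], [rasizgos], [gyszey]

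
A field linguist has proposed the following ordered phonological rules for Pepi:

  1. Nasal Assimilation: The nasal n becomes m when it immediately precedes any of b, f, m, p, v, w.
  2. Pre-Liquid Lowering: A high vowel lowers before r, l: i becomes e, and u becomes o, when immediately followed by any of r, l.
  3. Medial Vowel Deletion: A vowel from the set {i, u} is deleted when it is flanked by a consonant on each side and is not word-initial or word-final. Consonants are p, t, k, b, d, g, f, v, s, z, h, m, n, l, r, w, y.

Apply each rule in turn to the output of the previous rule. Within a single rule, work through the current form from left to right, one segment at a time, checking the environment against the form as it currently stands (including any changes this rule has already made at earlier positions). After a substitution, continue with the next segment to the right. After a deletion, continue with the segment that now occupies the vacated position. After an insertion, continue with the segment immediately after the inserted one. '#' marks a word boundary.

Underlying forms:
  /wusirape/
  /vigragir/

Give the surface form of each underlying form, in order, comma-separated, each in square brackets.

[wserape], [vgrager]

/wusirape/:
  1 Nasal Assimilation: no change — [wusirape]
  2 Pre-Liquid Lowering: [wusirape] → [wuserape]
  3 Medial Vowel Deletion: [wuserape] → [wserape]
/vigragir/:
  1 Nasal Assimilation: no change — [vigragir]
  2 Pre-Liquid Lowering: [vigragir] → [vigrager]
  3 Medial Vowel Deletion: [vigrager] → [vgrager]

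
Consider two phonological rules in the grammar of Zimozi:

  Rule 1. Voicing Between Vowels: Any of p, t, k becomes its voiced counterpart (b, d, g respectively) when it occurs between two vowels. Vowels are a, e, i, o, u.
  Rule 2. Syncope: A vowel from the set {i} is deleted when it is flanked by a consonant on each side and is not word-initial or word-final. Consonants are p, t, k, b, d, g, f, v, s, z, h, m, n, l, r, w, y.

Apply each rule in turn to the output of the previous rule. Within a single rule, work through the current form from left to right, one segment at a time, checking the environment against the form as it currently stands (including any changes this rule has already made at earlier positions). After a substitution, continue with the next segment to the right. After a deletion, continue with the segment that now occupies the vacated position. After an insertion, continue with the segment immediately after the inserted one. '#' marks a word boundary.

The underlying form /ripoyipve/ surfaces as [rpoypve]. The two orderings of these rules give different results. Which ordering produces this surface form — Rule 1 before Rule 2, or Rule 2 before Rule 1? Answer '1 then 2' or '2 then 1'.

2 then 1

Order 1 then 2:
  1 Voicing Between Vowels: [ripoyipve] → [riboyipve]
  2 Syncope: [riboyipve] → [rboypve]
  result: [rboypve]
Order 2 then 1:
  2 Syncope: [ripoyipve] → [rpoypve]
  1 Voicing Between Vowels: no change — [rpoypve]
  result: [rpoypve]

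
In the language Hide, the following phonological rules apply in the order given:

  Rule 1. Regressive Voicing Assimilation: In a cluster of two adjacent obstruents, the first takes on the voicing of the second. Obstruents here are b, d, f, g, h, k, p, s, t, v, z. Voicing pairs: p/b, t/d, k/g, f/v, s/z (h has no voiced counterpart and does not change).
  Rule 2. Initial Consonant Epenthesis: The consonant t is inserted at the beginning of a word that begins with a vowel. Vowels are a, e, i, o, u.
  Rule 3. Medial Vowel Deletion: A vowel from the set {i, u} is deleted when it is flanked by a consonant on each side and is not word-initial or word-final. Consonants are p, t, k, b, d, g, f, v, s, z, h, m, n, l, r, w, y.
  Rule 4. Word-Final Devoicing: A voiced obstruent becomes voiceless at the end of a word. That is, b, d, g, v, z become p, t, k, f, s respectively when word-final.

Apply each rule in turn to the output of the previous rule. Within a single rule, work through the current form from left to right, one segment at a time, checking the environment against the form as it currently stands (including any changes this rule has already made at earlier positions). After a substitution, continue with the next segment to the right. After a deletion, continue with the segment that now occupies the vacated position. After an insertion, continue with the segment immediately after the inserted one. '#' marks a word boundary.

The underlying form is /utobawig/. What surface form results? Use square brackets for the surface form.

Rule 1 Regressive Voicing Assimilation: no change — [utobawig]
Rule 2 Initial Consonant Epenthesis: [utobawig] → [tutobawig]
Rule 3 Medial Vowel Deletion: [tutobawig] → [ttobawg]
Rule 4 Word-Final Devoicing: [ttobawg] → [ttobawk]

[ttobawk]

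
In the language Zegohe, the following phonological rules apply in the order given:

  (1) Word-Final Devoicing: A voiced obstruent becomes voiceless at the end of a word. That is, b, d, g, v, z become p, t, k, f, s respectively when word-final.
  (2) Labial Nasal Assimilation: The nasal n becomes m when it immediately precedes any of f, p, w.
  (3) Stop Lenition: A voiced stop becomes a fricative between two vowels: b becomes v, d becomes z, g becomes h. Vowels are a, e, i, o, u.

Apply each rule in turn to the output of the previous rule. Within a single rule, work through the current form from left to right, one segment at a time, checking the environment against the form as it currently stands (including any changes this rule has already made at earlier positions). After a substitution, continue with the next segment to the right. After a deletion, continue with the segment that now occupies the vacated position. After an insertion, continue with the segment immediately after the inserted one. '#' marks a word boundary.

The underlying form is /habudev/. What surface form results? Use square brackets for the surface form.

[havuzef]

(1) Word-Final Devoicing: [habudev] → [habudef]
(2) Labial Nasal Assimilation: no change — [habudef]
(3) Stop Lenition: [habudef] → [havuzef]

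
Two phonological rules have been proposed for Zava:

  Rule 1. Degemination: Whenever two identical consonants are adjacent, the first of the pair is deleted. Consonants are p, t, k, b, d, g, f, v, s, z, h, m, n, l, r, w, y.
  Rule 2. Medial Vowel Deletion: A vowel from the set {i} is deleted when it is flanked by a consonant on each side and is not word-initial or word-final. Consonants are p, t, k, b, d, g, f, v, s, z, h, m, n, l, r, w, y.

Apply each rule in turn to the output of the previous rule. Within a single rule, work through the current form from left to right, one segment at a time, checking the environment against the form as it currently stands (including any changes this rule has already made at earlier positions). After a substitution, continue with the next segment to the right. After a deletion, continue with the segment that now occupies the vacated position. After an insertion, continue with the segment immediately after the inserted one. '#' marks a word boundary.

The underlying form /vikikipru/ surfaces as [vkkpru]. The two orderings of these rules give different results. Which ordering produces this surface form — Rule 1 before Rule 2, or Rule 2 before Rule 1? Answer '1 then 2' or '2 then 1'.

Order 1 then 2:
  1 Degemination: no change — [vikikipru]
  2 Medial Vowel Deletion: [vikikipru] → [vkkpru]
  result: [vkkpru]
Order 2 then 1:
  2 Medial Vowel Deletion: [vikikipru] → [vkkpru]
  1 Degemination: [vkkpru] → [vkpru]
  result: [vkpru]

1 then 2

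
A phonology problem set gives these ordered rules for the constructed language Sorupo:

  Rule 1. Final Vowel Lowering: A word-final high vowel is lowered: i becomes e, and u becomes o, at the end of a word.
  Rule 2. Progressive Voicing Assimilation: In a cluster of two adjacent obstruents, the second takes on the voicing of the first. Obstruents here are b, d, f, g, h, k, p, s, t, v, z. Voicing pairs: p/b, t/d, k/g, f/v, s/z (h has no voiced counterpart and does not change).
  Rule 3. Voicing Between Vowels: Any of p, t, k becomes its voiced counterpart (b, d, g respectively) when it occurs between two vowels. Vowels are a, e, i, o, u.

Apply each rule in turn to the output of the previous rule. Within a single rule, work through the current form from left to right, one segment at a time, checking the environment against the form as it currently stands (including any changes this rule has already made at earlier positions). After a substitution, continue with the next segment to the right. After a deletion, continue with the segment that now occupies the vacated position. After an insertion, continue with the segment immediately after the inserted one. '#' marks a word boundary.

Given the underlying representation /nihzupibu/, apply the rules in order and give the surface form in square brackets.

Rule 1 Final Vowel Lowering: [nihzupibu] → [nihzupibo]
Rule 2 Progressive Voicing Assimilation: [nihzupibo] → [nihsupibo]
Rule 3 Voicing Between Vowels: [nihsupibo] → [nihsubibo]

[nihsubibo]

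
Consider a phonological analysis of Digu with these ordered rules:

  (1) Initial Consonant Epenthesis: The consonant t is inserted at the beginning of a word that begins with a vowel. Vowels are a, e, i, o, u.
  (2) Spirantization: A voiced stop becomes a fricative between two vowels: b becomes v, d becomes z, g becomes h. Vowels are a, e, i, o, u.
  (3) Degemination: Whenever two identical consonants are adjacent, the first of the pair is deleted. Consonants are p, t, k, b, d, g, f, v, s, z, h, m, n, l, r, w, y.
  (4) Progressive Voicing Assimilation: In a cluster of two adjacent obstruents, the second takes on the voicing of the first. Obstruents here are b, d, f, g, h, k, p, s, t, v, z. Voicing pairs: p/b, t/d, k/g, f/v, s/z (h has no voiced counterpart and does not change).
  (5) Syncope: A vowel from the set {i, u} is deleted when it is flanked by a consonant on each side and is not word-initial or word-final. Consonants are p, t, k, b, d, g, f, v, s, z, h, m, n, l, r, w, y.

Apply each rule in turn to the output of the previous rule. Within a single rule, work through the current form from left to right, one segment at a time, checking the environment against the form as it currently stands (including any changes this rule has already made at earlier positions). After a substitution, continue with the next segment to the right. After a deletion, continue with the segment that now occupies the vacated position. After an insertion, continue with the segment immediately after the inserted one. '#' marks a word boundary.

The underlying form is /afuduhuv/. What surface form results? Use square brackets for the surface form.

(1) Initial Consonant Epenthesis: [afuduhuv] → [tafuduhuv]
(2) Spirantization: [tafuduhuv] → [tafuzuhuv]
(3) Degemination: no change — [tafuzuhuv]
(4) Progressive Voicing Assimilation: no change — [tafuzuhuv]
(5) Syncope: [tafuzuhuv] → [tafzhv]

[tafzhv]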